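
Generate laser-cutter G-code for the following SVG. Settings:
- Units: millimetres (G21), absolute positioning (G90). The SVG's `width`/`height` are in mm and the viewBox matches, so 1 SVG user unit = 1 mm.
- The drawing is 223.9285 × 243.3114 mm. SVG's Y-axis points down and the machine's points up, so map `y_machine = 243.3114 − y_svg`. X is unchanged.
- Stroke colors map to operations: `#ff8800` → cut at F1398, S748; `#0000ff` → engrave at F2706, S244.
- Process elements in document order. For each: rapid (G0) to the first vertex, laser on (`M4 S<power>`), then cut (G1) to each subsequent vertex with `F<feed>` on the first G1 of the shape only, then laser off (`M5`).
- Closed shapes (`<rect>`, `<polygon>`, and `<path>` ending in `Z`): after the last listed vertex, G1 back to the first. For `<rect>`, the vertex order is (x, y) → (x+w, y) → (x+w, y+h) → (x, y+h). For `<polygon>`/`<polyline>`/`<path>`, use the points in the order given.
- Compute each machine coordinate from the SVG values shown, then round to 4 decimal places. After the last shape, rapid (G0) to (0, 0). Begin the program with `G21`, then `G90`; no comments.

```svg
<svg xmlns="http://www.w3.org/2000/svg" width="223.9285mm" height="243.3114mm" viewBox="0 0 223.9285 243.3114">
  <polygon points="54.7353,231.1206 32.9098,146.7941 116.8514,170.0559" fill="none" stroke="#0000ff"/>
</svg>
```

G21
G90
G0 X54.7353 Y12.1908
M4 S244
G1 X32.9098 Y96.5173 F2706
G1 X116.8514 Y73.2555
G1 X54.7353 Y12.1908
M5
G0 X0.0000 Y0.0000

Since the viewBox matches the mm dimensions, user units are millimetres directly. The only transform is the Y-flip y_m = 243.3114 − y_svg.

Shape 1 is a regular polygon drawn with `<polygon>`. Its stroke #0000ff means engrave at S244, F2706. After flipping Y the toolpath is (54.7353,12.1908) → (32.9098,96.5173) → (116.8514,73.2555) → (54.7353,12.1908), returning to the start.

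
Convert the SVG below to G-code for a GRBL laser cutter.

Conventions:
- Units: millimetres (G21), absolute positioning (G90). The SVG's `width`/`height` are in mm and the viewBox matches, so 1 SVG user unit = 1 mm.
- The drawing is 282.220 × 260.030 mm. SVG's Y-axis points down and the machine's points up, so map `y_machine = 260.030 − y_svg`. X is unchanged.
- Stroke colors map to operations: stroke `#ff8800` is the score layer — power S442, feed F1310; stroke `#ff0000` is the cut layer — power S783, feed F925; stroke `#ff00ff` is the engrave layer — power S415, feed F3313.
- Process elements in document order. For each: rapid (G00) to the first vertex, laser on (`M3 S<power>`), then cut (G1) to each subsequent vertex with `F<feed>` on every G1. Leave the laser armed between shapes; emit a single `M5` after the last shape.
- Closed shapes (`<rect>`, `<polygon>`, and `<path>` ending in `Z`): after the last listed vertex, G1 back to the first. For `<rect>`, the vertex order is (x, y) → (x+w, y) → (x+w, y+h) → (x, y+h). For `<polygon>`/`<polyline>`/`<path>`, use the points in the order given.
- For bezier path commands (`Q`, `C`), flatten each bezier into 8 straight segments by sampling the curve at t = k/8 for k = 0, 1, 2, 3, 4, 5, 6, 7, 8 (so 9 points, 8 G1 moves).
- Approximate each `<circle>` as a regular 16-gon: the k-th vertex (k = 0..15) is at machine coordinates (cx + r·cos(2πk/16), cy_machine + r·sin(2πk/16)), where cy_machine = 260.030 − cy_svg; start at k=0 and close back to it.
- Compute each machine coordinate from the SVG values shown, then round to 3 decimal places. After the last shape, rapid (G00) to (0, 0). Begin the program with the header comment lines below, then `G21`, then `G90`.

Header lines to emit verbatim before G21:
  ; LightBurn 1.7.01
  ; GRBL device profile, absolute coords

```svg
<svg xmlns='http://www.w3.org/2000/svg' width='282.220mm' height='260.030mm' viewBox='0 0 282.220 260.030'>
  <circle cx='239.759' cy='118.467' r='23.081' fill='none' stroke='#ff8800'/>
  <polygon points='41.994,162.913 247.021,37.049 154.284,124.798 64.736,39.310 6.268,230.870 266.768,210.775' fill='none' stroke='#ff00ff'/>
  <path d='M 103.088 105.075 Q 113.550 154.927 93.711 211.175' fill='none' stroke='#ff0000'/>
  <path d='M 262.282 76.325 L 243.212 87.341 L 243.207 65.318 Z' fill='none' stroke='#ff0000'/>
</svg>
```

viewBox `0 0 282.220 260.030` with mm width/height → 1 unit = 1 mm. Flip: y_m = 260.030 − y_svg.

**Shape 1** — `<circle>` circle, stroke `#ff8800` → score (S442, F1310). Machine vertices: (262.840,141.563) → (261.083,150.396) → (256.080,157.884) → (248.592,162.887) → (239.759,164.644) → (230.926,162.887) → (223.438,157.884) → (218.435,150.396) → (216.678,141.563) → (218.435,132.730) → (223.438,125.242) → (230.926,120.239) → (239.759,118.482) → (248.592,120.239) → (256.080,125.242) → (261.083,132.730) → (262.840,141.563). Closed: final G1 returns to the first vertex.

**Shape 2** — `<polygon>` closed polygon, stroke `#ff00ff` → engrave (S415, F3313). Machine vertices: (41.994,97.117) → (247.021,222.981) → (154.284,135.232) → (64.736,220.720) → (6.268,29.160) → (266.768,49.255) → (41.994,97.117). Closed: final G1 returns to the first vertex.

**Shape 3** — `<path>` quadratic bezier, stroke `#ff0000` → cut (S783, F925). Control points (SVG): P0=(103.088,105.075), P1=(113.550,154.927), P2=(93.711,211.175); sampled at t=k/8. Machine vertices: (103.088,154.955) → (105.230,142.392) → (106.425,129.629) → (106.673,116.667) → (105.975,103.504) → (104.329,90.142) → (101.737,76.579) → (98.197,62.817) → (93.711,48.855). Open path.

**Shape 4** — `<path>` regular polygon, stroke `#ff0000` → cut (S783, F925). Machine vertices: (262.282,183.705) → (243.212,172.689) → (243.207,194.712) → (262.282,183.705). Closed: final G1 returns to the first vertex.

; LightBurn 1.7.01
; GRBL device profile, absolute coords
G21
G90
G00 X262.840 Y141.563
M3 S442
G1 X261.083 Y150.396 F1310
G1 X256.080 Y157.884 F1310
G1 X248.592 Y162.887 F1310
G1 X239.759 Y164.644 F1310
G1 X230.926 Y162.887 F1310
G1 X223.438 Y157.884 F1310
G1 X218.435 Y150.396 F1310
G1 X216.678 Y141.563 F1310
G1 X218.435 Y132.730 F1310
G1 X223.438 Y125.242 F1310
G1 X230.926 Y120.239 F1310
G1 X239.759 Y118.482 F1310
G1 X248.592 Y120.239 F1310
G1 X256.080 Y125.242 F1310
G1 X261.083 Y132.730 F1310
G1 X262.840 Y141.563 F1310
G00 X41.994 Y97.117
M3 S415
G1 X247.021 Y222.981 F3313
G1 X154.284 Y135.232 F3313
G1 X64.736 Y220.720 F3313
G1 X6.268 Y29.160 F3313
G1 X266.768 Y49.255 F3313
G1 X41.994 Y97.117 F3313
G00 X103.088 Y154.955
M3 S783
G1 X105.230 Y142.392 F925
G1 X106.425 Y129.629 F925
G1 X106.673 Y116.667 F925
G1 X105.975 Y103.504 F925
G1 X104.329 Y90.142 F925
G1 X101.737 Y76.579 F925
G1 X98.197 Y62.817 F925
G1 X93.711 Y48.855 F925
G00 X262.282 Y183.705
M3 S783
G1 X243.212 Y172.689 F925
G1 X243.207 Y194.712 F925
G1 X262.282 Y183.705 F925
M5
G00 X0.000 Y0.000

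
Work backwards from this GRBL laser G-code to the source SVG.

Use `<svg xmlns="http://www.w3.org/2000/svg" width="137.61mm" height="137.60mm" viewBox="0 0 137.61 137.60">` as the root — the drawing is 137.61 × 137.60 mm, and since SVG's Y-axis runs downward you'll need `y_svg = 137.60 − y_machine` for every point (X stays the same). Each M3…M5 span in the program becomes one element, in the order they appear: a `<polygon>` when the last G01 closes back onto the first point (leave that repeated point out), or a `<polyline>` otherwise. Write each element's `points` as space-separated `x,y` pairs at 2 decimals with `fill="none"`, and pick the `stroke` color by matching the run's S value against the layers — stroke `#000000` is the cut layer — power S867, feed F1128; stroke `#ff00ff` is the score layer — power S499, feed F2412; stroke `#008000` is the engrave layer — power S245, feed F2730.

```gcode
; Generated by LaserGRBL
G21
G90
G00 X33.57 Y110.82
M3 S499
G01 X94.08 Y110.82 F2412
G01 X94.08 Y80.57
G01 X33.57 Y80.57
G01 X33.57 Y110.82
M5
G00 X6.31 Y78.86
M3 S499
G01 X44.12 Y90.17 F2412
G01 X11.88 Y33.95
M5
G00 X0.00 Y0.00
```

<svg xmlns="http://www.w3.org/2000/svg" width="137.61mm" height="137.60mm" viewBox="0 0 137.61 137.60">
  <polygon points="33.57,26.78 94.08,26.78 94.08,57.03 33.57,57.03" fill="none" stroke="#ff00ff"/>
  <polyline points="6.31,58.74 44.12,47.43 11.88,103.65" fill="none" stroke="#ff00ff"/>
</svg>

Machine Y-up, SVG Y-down with viewBox height 137.60, so y_svg = 137.60 − y_machine; X carries over. Every run uses S499, so all elements get stroke `#ff00ff` (score).

Run 1: The run returns to its start, so emit a `<polygon>` with points (Y-flipped): 33.57,26.78 94.08,26.78 94.08,57.03 33.57,57.03.

Run 2: The run is open, so emit a `<polyline>` with points (Y-flipped): 6.31,58.74 44.12,47.43 11.88,103.65.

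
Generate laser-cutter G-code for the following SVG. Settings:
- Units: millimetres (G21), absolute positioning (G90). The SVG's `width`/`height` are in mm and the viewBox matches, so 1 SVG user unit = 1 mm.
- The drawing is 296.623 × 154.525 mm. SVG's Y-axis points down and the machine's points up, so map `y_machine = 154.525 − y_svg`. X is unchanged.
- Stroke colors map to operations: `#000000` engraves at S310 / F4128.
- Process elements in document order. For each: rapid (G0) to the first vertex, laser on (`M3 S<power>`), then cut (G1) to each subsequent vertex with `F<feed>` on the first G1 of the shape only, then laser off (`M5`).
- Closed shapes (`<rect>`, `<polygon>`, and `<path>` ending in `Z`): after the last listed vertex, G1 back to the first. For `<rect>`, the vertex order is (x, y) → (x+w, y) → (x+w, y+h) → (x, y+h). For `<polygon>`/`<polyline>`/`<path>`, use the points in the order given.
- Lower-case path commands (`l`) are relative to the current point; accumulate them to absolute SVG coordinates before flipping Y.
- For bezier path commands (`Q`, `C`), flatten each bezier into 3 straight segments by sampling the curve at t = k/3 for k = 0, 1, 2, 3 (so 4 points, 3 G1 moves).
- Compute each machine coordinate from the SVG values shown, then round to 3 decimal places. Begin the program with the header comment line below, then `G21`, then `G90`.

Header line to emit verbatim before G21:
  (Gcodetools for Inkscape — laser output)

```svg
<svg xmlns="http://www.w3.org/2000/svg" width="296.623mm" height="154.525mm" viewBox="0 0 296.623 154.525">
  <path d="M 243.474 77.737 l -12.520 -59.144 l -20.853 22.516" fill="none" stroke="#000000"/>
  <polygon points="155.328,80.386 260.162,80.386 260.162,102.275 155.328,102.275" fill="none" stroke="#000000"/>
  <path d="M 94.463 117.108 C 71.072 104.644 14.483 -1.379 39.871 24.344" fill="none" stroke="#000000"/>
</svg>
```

(Gcodetools for Inkscape — laser output)
G21
G90
G0 X243.474 Y76.788
M3 S310
G1 X230.954 Y135.932 F4128
G1 X210.101 Y113.416
M5
G0 X155.328 Y74.139
M3 S310
G1 X260.162 Y74.139 F4128
G1 X260.162 Y52.250
G1 X155.328 Y52.250
G1 X155.328 Y74.139
M5
G0 X94.463 Y37.417
M3 S310
G1 X64.272 Y72.723 F4128
G1 X37.543 Y120.333
G1 X39.871 Y130.181
M5

1 u = 1 mm; y_m = 154.525 − y.

[1] `<path>` open polyline, #000000→engrave S310 F4128: (243.474,76.788) → (230.954,135.932) → (210.101,113.416)

[2] `<polygon>` rectangle, #000000→engrave S310 F4128: (155.328,74.139) → (260.162,74.139) → (260.162,52.250) → (155.328,52.250) → (155.328,74.139) (closed)

[3] `<path>` cubic bezier, #000000→engrave S310 F4128: (94.463,37.417) → (64.272,72.723) → (37.543,120.333) → (39.871,130.181)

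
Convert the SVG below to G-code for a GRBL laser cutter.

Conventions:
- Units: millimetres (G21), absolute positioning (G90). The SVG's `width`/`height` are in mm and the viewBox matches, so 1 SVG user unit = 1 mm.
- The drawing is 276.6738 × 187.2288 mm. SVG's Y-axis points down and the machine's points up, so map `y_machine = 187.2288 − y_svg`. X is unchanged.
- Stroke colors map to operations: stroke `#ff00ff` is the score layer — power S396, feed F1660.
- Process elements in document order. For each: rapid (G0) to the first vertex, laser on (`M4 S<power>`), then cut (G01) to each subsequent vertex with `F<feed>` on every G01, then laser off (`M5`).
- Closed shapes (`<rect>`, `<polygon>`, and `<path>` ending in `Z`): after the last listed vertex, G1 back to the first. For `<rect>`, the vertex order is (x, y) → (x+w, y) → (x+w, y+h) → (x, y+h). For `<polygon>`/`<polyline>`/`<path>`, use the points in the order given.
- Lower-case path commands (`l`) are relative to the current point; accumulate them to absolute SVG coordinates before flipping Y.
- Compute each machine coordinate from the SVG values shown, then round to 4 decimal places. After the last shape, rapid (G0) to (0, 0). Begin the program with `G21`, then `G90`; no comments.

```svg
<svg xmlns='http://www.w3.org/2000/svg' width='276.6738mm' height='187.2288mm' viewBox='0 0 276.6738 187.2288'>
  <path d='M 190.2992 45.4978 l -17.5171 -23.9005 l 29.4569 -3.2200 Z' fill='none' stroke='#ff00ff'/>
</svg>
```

G21
G90
G0 X190.2992 Y141.7310
M4 S396
G01 X172.7821 Y165.6315 F1660
G01 X202.2390 Y168.8515 F1660
G01 X190.2992 Y141.7310 F1660
M5
G0 X0.0000 Y0.0000

1 u = 1 mm; y_m = 187.2288 − y.

[1] `<path>` regular polygon, #ff00ff→score S396 F1660: (190.2992,141.7310) → (172.7821,165.6315) → (202.2390,168.8515) → (190.2992,141.7310) (closed)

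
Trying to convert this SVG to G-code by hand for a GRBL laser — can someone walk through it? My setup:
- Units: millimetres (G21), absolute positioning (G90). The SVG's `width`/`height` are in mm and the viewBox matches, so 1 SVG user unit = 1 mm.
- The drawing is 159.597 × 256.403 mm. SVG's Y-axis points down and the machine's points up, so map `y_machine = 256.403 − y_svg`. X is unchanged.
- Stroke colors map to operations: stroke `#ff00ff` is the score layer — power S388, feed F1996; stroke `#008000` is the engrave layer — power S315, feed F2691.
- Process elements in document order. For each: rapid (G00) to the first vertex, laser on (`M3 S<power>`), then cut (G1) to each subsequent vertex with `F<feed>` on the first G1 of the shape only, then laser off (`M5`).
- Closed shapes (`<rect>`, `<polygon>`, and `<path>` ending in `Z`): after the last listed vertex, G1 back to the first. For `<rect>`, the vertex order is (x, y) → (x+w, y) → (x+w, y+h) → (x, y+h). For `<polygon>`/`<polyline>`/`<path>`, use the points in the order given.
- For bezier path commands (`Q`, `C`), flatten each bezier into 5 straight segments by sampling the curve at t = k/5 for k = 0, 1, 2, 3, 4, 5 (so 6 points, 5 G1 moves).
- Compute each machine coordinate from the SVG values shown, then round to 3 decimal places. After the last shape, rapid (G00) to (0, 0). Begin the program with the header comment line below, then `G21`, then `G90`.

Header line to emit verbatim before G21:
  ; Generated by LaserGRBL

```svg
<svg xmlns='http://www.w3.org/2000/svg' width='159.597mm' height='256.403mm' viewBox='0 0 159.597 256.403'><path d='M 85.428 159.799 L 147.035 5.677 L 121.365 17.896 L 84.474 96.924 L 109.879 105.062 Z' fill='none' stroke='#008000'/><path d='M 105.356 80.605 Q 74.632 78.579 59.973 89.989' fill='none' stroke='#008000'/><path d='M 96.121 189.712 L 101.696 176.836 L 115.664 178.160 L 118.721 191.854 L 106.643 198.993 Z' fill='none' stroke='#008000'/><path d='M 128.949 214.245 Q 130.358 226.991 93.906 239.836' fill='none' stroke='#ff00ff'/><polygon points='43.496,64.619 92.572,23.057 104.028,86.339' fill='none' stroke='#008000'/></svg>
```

Since the viewBox matches the mm dimensions, user units are millimetres directly. The only transform is the Y-flip y_m = 256.403 − y_svg.

Shape 1 is a closed polygon drawn with `<path>`. Its stroke #008000 means engrave at S315, F2691. After flipping Y the toolpath is (85.428,96.604) → (147.035,250.726) → (121.365,238.507) → (84.474,159.479) → (109.879,151.341) → (85.428,96.604), returning to the start.

Shape 2 is a quadratic bezier drawn with `<path>`. Its stroke #008000 means engrave at S315, F2691. After flipping Y the toolpath is (105.356,175.798) → (93.709,176.071) → (83.347,175.269) → (74.271,173.392) → (66.479,170.441) → (59.973,166.414).

Shape 3 is a regular polygon drawn with `<path>`. Its stroke #008000 means engrave at S315, F2691. After flipping Y the toolpath is (96.121,66.691) → (101.696,79.567) → (115.664,78.243) → (118.721,64.549) → (106.643,57.410) → (96.121,66.691), returning to the start.

Shape 4 is a quadratic bezier drawn with `<path>`. Its stroke #ff00ff means score at S388, F1996. After flipping Y the toolpath is (128.949,42.158) → (127.998,37.056) → (124.018,31.945) → (117.010,26.827) → (106.972,21.701) → (93.906,16.567).

Shape 5 is a regular polygon drawn with `<polygon>`. Its stroke #008000 means engrave at S315, F2691. After flipping Y the toolpath is (43.496,191.784) → (92.572,233.346) → (104.028,170.064) → (43.496,191.784), returning to the start.

; Generated by LaserGRBL
G21
G90
G00 X85.428 Y96.604
M3 S315
G1 X147.035 Y250.726 F2691
G1 X121.365 Y238.507
G1 X84.474 Y159.479
G1 X109.879 Y151.341
G1 X85.428 Y96.604
M5
G00 X105.356 Y175.798
M3 S315
G1 X93.709 Y176.071 F2691
G1 X83.347 Y175.269
G1 X74.271 Y173.392
G1 X66.479 Y170.441
G1 X59.973 Y166.414
M5
G00 X96.121 Y66.691
M3 S315
G1 X101.696 Y79.567 F2691
G1 X115.664 Y78.243
G1 X118.721 Y64.549
G1 X106.643 Y57.410
G1 X96.121 Y66.691
M5
G00 X128.949 Y42.158
M3 S388
G1 X127.998 Y37.056 F1996
G1 X124.018 Y31.945
G1 X117.010 Y26.827
G1 X106.972 Y21.701
G1 X93.906 Y16.567
M5
G00 X43.496 Y191.784
M3 S315
G1 X92.572 Y233.346 F2691
G1 X104.028 Y170.064
G1 X43.496 Y191.784
M5
G00 X0.000 Y0.000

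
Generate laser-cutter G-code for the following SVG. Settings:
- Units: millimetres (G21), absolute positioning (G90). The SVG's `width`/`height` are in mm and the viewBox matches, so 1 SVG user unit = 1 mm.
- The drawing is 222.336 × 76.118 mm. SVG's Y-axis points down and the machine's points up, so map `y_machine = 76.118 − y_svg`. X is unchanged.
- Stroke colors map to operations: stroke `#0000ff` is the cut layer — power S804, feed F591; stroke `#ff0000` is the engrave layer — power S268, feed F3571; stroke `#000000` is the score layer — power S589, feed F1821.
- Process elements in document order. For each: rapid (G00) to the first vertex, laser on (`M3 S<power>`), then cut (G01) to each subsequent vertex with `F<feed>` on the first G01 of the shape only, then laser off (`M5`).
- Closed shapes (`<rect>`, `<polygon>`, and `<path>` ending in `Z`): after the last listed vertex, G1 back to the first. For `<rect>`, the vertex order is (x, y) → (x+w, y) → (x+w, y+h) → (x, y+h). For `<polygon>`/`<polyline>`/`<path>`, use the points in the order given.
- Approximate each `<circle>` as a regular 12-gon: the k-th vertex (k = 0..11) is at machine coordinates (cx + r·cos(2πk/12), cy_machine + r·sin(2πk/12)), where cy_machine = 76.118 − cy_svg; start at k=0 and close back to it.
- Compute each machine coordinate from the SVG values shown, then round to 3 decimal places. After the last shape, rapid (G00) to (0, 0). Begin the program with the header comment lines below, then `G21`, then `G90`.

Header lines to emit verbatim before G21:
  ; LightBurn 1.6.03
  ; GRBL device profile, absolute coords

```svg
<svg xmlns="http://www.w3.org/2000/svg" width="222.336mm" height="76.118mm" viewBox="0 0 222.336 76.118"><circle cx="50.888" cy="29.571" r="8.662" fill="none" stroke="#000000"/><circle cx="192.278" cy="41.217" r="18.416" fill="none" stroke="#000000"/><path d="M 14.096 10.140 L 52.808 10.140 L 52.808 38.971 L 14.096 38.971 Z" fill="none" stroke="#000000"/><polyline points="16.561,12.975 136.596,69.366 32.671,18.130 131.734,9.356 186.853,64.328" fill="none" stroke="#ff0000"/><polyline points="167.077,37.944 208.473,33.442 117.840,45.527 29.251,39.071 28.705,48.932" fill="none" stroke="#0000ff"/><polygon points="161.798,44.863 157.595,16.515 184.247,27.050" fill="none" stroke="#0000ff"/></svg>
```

; LightBurn 1.6.03
; GRBL device profile, absolute coords
G21
G90
G00 X59.550 Y46.547
M3 S589
G01 X58.390 Y50.878 F1821
G01 X55.219 Y54.049
G01 X50.888 Y55.209
G01 X46.557 Y54.049
G01 X43.386 Y50.878
G01 X42.226 Y46.547
G01 X43.386 Y42.216
G01 X46.557 Y39.045
G01 X50.888 Y37.885
G01 X55.219 Y39.045
G01 X58.390 Y42.216
G01 X59.550 Y46.547
M5
G00 X210.694 Y34.901
M3 S589
G01 X208.227 Y44.109 F1821
G01 X201.486 Y50.850
G01 X192.278 Y53.317
G01 X183.070 Y50.850
G01 X176.329 Y44.109
G01 X173.862 Y34.901
G01 X176.329 Y25.693
G01 X183.070 Y18.952
G01 X192.278 Y16.485
G01 X201.486 Y18.952
G01 X208.227 Y25.693
G01 X210.694 Y34.901
M5
G00 X14.096 Y65.978
M3 S589
G01 X52.808 Y65.978 F1821
G01 X52.808 Y37.147
G01 X14.096 Y37.147
G01 X14.096 Y65.978
M5
G00 X16.561 Y63.143
M3 S268
G01 X136.596 Y6.752 F3571
G01 X32.671 Y57.988
G01 X131.734 Y66.762
G01 X186.853 Y11.790
M5
G00 X167.077 Y38.174
M3 S804
G01 X208.473 Y42.676 F591
G01 X117.840 Y30.591
G01 X29.251 Y37.047
G01 X28.705 Y27.186
M5
G00 X161.798 Y31.255
M3 S804
G01 X157.595 Y59.603 F591
G01 X184.247 Y49.068
G01 X161.798 Y31.255
M5
G00 X0.000 Y0.000

viewBox `0 0 222.336 76.118` with mm width/height → 1 unit = 1 mm. Flip: y_m = 76.118 − y_svg.

**Shape 1** — `<circle>` circle, stroke `#000000` → score (S589, F1821). Machine vertices: (59.550,46.547) → (58.390,50.878) → (55.219,54.049) → (50.888,55.209) → (46.557,54.049) → (43.386,50.878) → (42.226,46.547) → (43.386,42.216) → (46.557,39.045) → (50.888,37.885) → (55.219,39.045) → (58.390,42.216) → (59.550,46.547). Closed: final G1 returns to the first vertex.

**Shape 2** — `<circle>` circle, stroke `#000000` → score (S589, F1821). Machine vertices: (210.694,34.901) → (208.227,44.109) → (201.486,50.850) → (192.278,53.317) → (183.070,50.850) → (176.329,44.109) → (173.862,34.901) → (176.329,25.693) → (183.070,18.952) → (192.278,16.485) → (201.486,18.952) → (208.227,25.693) → (210.694,34.901). Closed: final G1 returns to the first vertex.

**Shape 3** — `<path>` rectangle, stroke `#000000` → score (S589, F1821). Machine vertices: (14.096,65.978) → (52.808,65.978) → (52.808,37.147) → (14.096,37.147) → (14.096,65.978). Closed: final G1 returns to the first vertex.

**Shape 4** — `<polyline>` open polyline, stroke `#ff0000` → engrave (S268, F3571). Machine vertices: (16.561,63.143) → (136.596,6.752) → (32.671,57.988) → (131.734,66.762) → (186.853,11.790). Open path.

**Shape 5** — `<polyline>` open polyline, stroke `#0000ff` → cut (S804, F591). Machine vertices: (167.077,38.174) → (208.473,42.676) → (117.840,30.591) → (29.251,37.047) → (28.705,27.186). Open path.

**Shape 6** — `<polygon>` regular polygon, stroke `#0000ff` → cut (S804, F591). Machine vertices: (161.798,31.255) → (157.595,59.603) → (184.247,49.068) → (161.798,31.255). Closed: final G1 returns to the first vertex.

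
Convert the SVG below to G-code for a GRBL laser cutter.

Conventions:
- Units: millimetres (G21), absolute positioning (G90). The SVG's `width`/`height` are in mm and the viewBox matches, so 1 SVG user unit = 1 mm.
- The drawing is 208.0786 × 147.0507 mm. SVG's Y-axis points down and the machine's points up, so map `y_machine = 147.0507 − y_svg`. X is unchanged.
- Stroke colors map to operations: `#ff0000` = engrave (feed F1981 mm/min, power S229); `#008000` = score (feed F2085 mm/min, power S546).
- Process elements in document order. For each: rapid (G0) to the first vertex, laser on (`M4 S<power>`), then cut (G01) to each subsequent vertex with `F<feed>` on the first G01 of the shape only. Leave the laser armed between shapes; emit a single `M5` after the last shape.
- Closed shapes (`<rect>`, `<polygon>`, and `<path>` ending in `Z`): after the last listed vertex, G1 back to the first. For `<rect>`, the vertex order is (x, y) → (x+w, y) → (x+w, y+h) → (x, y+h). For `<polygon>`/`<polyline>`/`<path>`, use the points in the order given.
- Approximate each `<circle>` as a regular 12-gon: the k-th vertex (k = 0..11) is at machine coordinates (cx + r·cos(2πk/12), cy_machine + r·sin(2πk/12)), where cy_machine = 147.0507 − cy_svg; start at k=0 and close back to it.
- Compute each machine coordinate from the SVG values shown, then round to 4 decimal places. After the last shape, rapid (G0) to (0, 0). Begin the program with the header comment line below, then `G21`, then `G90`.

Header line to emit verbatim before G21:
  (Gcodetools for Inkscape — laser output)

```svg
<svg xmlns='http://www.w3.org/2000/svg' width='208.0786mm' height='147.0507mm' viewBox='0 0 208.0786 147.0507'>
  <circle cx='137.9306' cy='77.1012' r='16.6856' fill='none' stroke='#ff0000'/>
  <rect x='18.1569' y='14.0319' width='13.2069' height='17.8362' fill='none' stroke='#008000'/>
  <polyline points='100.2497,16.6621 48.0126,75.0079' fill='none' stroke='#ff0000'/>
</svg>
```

Since the viewBox matches the mm dimensions, user units are millimetres directly. The only transform is the Y-flip y_m = 147.0507 − y_svg.

Shape 1 is a circle drawn with `<circle>`. Its stroke #ff0000 means engrave at S229, F1981. After flipping Y the toolpath is (154.6162,69.9495) → (152.3808,78.2923) → (146.2734,84.3997) → (137.9306,86.6351) → (129.5878,84.3997) → (123.4804,78.2923) → (121.2450,69.9495) → (123.4804,61.6067) → (129.5878,55.4993) → (137.9306,53.2639) → (146.2734,55.4993) → (152.3808,61.6067) → (154.6162,69.9495), returning to the start.

Shape 2 is a rectangle drawn with `<rect>`. Its stroke #008000 means score at S546, F2085. After flipping Y the toolpath is (18.1569,133.0188) → (31.3638,133.0188) → (31.3638,115.1826) → (18.1569,115.1826) → (18.1569,133.0188), returning to the start.

Shape 3 is a line segment drawn with `<polyline>`. Its stroke #ff0000 means engrave at S229, F1981. After flipping Y the toolpath is (100.2497,130.3886) → (48.0126,72.0428).

(Gcodetools for Inkscape — laser output)
G21
G90
G0 X154.6162 Y69.9495
M4 S229
G01 X152.3808 Y78.2923 F1981
G01 X146.2734 Y84.3997
G01 X137.9306 Y86.6351
G01 X129.5878 Y84.3997
G01 X123.4804 Y78.2923
G01 X121.2450 Y69.9495
G01 X123.4804 Y61.6067
G01 X129.5878 Y55.4993
G01 X137.9306 Y53.2639
G01 X146.2734 Y55.4993
G01 X152.3808 Y61.6067
G01 X154.6162 Y69.9495
G0 X18.1569 Y133.0188
M4 S546
G01 X31.3638 Y133.0188 F2085
G01 X31.3638 Y115.1826
G01 X18.1569 Y115.1826
G01 X18.1569 Y133.0188
G0 X100.2497 Y130.3886
M4 S229
G01 X48.0126 Y72.0428 F1981
M5
G0 X0.0000 Y0.0000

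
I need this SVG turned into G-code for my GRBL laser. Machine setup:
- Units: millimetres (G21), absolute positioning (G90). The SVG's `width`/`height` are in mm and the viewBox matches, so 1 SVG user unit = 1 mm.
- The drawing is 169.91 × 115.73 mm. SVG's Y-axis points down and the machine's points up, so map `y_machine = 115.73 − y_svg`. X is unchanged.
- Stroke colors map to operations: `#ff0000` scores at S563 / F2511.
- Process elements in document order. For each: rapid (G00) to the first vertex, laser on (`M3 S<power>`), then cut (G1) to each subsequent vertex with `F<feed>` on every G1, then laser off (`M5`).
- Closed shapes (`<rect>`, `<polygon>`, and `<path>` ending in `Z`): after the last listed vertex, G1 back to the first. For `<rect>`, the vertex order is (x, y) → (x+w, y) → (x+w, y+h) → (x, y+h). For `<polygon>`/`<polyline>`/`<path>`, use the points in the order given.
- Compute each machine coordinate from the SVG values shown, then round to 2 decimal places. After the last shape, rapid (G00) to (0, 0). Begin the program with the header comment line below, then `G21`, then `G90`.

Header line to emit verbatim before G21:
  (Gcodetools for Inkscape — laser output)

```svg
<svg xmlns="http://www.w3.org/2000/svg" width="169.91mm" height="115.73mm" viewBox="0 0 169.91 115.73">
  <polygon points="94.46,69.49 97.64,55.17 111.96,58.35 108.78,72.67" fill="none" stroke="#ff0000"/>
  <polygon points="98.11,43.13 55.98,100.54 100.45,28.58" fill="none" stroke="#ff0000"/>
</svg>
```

1 u = 1 mm; y_m = 115.73 − y.

[1] `<polygon>` regular polygon, #ff0000→score S563 F2511: (94.46,46.24) → (97.64,60.56) → (111.96,57.38) → (108.78,43.06) → (94.46,46.24) (closed)

[2] `<polygon>` closed polygon, #ff0000→score S563 F2511: (98.11,72.60) → (55.98,15.19) → (100.45,87.15) → (98.11,72.60) (closed)

(Gcodetools for Inkscape — laser output)
G21
G90
G00 X94.46 Y46.24
M3 S563
G1 X97.64 Y60.56 F2511
G1 X111.96 Y57.38 F2511
G1 X108.78 Y43.06 F2511
G1 X94.46 Y46.24 F2511
M5
G00 X98.11 Y72.60
M3 S563
G1 X55.98 Y15.19 F2511
G1 X100.45 Y87.15 F2511
G1 X98.11 Y72.60 F2511
M5
G00 X0.00 Y0.00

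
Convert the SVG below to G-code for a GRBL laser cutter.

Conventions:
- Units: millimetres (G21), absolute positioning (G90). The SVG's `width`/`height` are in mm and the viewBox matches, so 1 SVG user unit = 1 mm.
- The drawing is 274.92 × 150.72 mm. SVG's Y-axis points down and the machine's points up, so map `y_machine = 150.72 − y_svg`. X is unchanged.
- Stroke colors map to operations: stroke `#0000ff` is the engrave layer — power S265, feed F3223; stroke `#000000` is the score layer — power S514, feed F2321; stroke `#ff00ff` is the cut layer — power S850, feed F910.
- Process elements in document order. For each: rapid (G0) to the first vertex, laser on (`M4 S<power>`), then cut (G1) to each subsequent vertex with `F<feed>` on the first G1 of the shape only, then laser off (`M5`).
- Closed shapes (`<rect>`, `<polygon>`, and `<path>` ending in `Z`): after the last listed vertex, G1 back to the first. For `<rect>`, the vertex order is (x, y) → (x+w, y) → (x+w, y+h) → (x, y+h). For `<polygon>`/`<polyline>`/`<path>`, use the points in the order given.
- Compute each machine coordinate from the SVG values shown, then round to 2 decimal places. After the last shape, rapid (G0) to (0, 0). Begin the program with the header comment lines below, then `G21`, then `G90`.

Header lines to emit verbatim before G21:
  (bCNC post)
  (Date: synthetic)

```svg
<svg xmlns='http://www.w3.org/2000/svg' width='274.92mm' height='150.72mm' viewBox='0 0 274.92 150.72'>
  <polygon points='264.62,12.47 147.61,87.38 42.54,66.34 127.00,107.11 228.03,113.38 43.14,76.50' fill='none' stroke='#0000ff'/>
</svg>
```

Since the viewBox matches the mm dimensions, user units are millimetres directly. The only transform is the Y-flip y_m = 150.72 − y_svg.

Shape 1 is a closed polygon drawn with `<polygon>`. Its stroke #0000ff means engrave at S265, F3223. After flipping Y the toolpath is (264.62,138.25) → (147.61,63.34) → (42.54,84.38) → (127.00,43.61) → (228.03,37.34) → (43.14,74.22) → (264.62,138.25), returning to the start.

(bCNC post)
(Date: synthetic)
G21
G90
G0 X264.62 Y138.25
M4 S265
G1 X147.61 Y63.34 F3223
G1 X42.54 Y84.38
G1 X127.00 Y43.61
G1 X228.03 Y37.34
G1 X43.14 Y74.22
G1 X264.62 Y138.25
M5
G0 X0.00 Y0.00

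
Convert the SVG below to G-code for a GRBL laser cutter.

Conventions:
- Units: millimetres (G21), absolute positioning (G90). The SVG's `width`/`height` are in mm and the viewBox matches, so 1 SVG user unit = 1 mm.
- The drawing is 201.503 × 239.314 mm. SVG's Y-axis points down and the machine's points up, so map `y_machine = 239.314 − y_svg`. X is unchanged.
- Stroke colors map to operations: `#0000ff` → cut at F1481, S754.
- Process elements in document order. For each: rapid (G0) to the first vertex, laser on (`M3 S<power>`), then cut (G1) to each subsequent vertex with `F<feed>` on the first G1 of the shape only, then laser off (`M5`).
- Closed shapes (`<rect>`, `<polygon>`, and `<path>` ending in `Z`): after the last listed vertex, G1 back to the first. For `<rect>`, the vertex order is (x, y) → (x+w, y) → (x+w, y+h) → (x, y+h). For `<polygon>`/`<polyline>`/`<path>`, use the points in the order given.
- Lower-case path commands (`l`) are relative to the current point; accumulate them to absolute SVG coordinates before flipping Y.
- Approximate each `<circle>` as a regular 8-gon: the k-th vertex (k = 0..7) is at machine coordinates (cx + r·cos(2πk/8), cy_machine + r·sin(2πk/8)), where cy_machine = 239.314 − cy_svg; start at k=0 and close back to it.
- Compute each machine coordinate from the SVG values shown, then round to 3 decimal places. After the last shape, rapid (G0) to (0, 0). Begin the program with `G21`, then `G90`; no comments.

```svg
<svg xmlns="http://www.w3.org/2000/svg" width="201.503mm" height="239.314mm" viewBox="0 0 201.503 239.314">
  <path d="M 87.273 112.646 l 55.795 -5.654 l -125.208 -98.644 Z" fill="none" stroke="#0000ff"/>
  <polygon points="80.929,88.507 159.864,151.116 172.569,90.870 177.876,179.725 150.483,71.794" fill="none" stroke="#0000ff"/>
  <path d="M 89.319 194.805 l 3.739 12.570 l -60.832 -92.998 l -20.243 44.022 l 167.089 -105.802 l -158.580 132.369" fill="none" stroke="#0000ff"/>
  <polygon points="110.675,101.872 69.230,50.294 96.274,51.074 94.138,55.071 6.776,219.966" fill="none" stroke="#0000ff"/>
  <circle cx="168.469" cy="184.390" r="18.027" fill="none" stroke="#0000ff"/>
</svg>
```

G21
G90
G0 X87.273 Y126.668
M3 S754
G1 X143.068 Y132.322 F1481
G1 X17.860 Y230.966
G1 X87.273 Y126.668
M5
G0 X80.929 Y150.807
M3 S754
G1 X159.864 Y88.198 F1481
G1 X172.569 Y148.444
G1 X177.876 Y59.589
G1 X150.483 Y167.520
G1 X80.929 Y150.807
M5
G0 X89.319 Y44.509
M3 S754
G1 X93.058 Y31.939 F1481
G1 X32.226 Y124.937
G1 X11.983 Y80.915
G1 X179.072 Y186.717
G1 X20.492 Y54.348
M5
G0 X110.675 Y137.442
M3 S754
G1 X69.230 Y189.020 F1481
G1 X96.274 Y188.240
G1 X94.138 Y184.243
G1 X6.776 Y19.348
G1 X110.675 Y137.442
M5
G0 X186.496 Y54.924
M3 S754
G1 X181.216 Y67.671 F1481
G1 X168.469 Y72.951
G1 X155.722 Y67.671
G1 X150.442 Y54.924
G1 X155.722 Y42.177
G1 X168.469 Y36.897
G1 X181.216 Y42.177
G1 X186.496 Y54.924
M5
G0 X0.000 Y0.000

Since the viewBox matches the mm dimensions, user units are millimetres directly. The only transform is the Y-flip y_m = 239.314 − y_svg.

Shape 1 is a closed polygon drawn with `<path>`. Its stroke #0000ff means cut at S754, F1481. After flipping Y the toolpath is (87.273,126.668) → (143.068,132.322) → (17.860,230.966) → (87.273,126.668), returning to the start.

Shape 2 is a closed polygon drawn with `<polygon>`. Its stroke #0000ff means cut at S754, F1481. After flipping Y the toolpath is (80.929,150.807) → (159.864,88.198) → (172.569,148.444) → (177.876,59.589) → (150.483,167.520) → (80.929,150.807), returning to the start.

Shape 3 is a open polyline drawn with `<path>`. Its stroke #0000ff means cut at S754, F1481. After flipping Y the toolpath is (89.319,44.509) → (93.058,31.939) → (32.226,124.937) → (11.983,80.915) → (179.072,186.717) → (20.492,54.348).

Shape 4 is a closed polygon drawn with `<polygon>`. Its stroke #0000ff means cut at S754, F1481. After flipping Y the toolpath is (110.675,137.442) → (69.230,189.020) → (96.274,188.240) → (94.138,184.243) → (6.776,19.348) → (110.675,137.442), returning to the start.

Shape 5 is a circle drawn with `<circle>`. Its stroke #0000ff means cut at S754, F1481. After flipping Y the toolpath is (186.496,54.924) → (181.216,67.671) → (168.469,72.951) → (155.722,67.671) → (150.442,54.924) → (155.722,42.177) → (168.469,36.897) → (181.216,42.177) → (186.496,54.924), returning to the start.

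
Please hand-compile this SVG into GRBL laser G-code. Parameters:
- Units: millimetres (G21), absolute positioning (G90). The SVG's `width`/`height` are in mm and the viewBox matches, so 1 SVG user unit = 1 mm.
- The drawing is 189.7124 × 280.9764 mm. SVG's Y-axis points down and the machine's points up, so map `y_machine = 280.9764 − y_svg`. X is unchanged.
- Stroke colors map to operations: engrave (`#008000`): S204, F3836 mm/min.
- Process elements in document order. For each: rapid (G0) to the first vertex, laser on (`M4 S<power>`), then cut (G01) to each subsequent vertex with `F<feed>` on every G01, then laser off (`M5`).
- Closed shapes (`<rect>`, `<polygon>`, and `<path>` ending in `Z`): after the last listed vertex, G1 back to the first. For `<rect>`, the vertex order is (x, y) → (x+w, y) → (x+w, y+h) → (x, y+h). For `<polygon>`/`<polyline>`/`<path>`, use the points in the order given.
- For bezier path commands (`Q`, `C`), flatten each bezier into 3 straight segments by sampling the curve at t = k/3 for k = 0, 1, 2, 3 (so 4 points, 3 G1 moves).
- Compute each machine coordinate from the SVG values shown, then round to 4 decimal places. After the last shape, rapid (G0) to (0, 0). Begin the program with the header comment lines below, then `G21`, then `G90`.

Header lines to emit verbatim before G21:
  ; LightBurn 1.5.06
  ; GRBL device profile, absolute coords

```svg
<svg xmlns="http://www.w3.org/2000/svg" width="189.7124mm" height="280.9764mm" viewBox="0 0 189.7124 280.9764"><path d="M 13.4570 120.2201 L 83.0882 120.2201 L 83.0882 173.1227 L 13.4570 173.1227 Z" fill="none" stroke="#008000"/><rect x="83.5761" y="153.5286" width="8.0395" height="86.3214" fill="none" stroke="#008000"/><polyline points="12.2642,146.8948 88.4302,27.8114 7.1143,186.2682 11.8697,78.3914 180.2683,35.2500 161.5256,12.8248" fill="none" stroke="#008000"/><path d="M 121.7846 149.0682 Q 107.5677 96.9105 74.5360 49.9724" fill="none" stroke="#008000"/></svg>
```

; LightBurn 1.5.06
; GRBL device profile, absolute coords
G21
G90
G0 X13.4570 Y160.7563
M4 S204
G01 X83.0882 Y160.7563 F3836
G01 X83.0882 Y107.8537 F3836
G01 X13.4570 Y107.8537 F3836
G01 X13.4570 Y160.7563 F3836
M5
G0 X83.5761 Y127.4478
M4 S204
G01 X91.6156 Y127.4478 F3836
G01 X91.6156 Y41.1264 F3836
G01 X83.5761 Y41.1264 F3836
G01 X83.5761 Y127.4478 F3836
M5
G0 X12.2642 Y134.0816
M4 S204
G01 X88.4302 Y253.1650 F3836
G01 X7.1143 Y94.7082 F3836
G01 X11.8697 Y202.5850 F3836
G01 X180.2683 Y245.7264 F3836
G01 X161.5256 Y268.1516 F3836
M5
G0 X121.7846 Y131.9082
M4 S204
G01 X110.2161 Y166.1000 F3836
G01 X94.4666 Y199.1320 F3836
G01 X74.5360 Y231.0040 F3836
M5
G0 X0.0000 Y0.0000

1 u = 1 mm; y_m = 280.9764 − y.

[1] `<path>` rectangle, #008000→engrave S204 F3836: (13.4570,160.7563) → (83.0882,160.7563) → (83.0882,107.8537) → (13.4570,107.8537) → (13.4570,160.7563) (closed)

[2] `<rect>` rectangle, #008000→engrave S204 F3836: (83.5761,127.4478) → (91.6156,127.4478) → (91.6156,41.1264) → (83.5761,41.1264) → (83.5761,127.4478) (closed)

[3] `<polyline>` open polyline, #008000→engrave S204 F3836: (12.2642,134.0816) → (88.4302,253.1650) → (7.1143,94.7082) → (11.8697,202.5850) → (180.2683,245.7264) → (161.5256,268.1516)

[4] `<path>` quadratic bezier, #008000→engrave S204 F3836: (121.7846,131.9082) → (110.2161,166.1000) → (94.4666,199.1320) → (74.5360,231.0040)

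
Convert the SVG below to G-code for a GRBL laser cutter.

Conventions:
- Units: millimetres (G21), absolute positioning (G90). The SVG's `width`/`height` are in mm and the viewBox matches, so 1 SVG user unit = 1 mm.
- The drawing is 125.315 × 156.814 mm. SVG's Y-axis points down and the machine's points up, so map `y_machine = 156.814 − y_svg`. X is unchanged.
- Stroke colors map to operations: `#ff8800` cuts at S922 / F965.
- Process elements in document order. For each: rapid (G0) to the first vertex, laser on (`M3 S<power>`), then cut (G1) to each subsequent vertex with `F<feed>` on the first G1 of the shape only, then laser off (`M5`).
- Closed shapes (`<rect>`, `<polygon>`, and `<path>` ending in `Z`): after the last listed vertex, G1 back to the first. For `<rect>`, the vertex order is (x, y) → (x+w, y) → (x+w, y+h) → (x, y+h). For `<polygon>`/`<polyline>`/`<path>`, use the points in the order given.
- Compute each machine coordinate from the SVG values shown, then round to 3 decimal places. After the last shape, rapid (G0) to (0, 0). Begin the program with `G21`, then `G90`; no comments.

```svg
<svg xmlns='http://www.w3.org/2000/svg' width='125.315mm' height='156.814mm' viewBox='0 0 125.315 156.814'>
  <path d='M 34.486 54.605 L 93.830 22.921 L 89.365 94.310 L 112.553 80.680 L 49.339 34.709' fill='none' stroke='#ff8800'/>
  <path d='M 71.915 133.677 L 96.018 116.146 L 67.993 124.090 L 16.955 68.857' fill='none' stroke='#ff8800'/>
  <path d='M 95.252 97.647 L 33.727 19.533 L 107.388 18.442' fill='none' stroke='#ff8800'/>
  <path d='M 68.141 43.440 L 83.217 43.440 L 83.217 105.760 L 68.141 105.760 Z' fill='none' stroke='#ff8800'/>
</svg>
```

1 u = 1 mm; y_m = 156.814 − y.

[1] `<path>` open polyline, #ff8800→cut S922 F965: (34.486,102.209) → (93.830,133.893) → (89.365,62.504) → (112.553,76.134) → (49.339,122.105)

[2] `<path>` open polyline, #ff8800→cut S922 F965: (71.915,23.137) → (96.018,40.668) → (67.993,32.724) → (16.955,87.957)

[3] `<path>` open polyline, #ff8800→cut S922 F965: (95.252,59.167) → (33.727,137.281) → (107.388,138.372)

[4] `<path>` rectangle, #ff8800→cut S922 F965: (68.141,113.374) → (83.217,113.374) → (83.217,51.054) → (68.141,51.054) → (68.141,113.374) (closed)

G21
G90
G0 X34.486 Y102.209
M3 S922
G1 X93.830 Y133.893 F965
G1 X89.365 Y62.504
G1 X112.553 Y76.134
G1 X49.339 Y122.105
M5
G0 X71.915 Y23.137
M3 S922
G1 X96.018 Y40.668 F965
G1 X67.993 Y32.724
G1 X16.955 Y87.957
M5
G0 X95.252 Y59.167
M3 S922
G1 X33.727 Y137.281 F965
G1 X107.388 Y138.372
M5
G0 X68.141 Y113.374
M3 S922
G1 X83.217 Y113.374 F965
G1 X83.217 Y51.054
G1 X68.141 Y51.054
G1 X68.141 Y113.374
M5
G0 X0.000 Y0.000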